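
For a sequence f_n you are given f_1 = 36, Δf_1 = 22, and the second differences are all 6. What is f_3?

86

Build the table forward from the leading diagonal:
Δ²: 6  6  6
Δ: 22  28  34
f: 36  58  86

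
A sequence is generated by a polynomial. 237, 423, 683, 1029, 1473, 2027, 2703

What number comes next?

D1: 186  260  346  444  554  676
D2: 74  86  98  110  122
D3: 12  12  12  12
Constant third difference = 12, so extend:
122 + 12 = 134;  676 + 134 = 810;  2703 + 810 = 3513

3513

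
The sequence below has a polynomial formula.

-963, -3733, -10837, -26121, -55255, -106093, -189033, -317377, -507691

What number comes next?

First differences: -2770, -7104, -15284, -29134, -50838, -82940, -128344, -190314
Second differences: -4334, -8180, -13850, -21704, -32102, -45404, -61970
Third differences: -3846, -5670, -7854, -10398, -13302, -16566
Fourth differences: -1824, -2184, -2544, -2904, -3264
Fifth differences: -360, -360, -360, -360
Fifth differences constant at -360.
-3264 − 360 = -3624;  -16566 − 3624 = -20190;  -61970 − 20190 = -82160;  -190314 − 82160 = -272474;  -507691 − 272474 = -780165

-780165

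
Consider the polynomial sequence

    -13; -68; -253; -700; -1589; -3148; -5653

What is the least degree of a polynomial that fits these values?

-55, -185, -447, -889, -1559, -2505
-130, -262, -442, -670, -946
-132, -180, -228, -276
-48, -48, -48
The fourth differences are constant, so the polynomial has degree 4.

4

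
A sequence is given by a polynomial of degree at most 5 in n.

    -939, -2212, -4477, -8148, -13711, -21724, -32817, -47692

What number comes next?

-67123

Δ: -1273  -2265  -3671  -5563  -8013  -11093  -14875
Δ²: -992  -1406  -1892  -2450  -3080  -3782
Δ³: -414  -486  -558  -630  -702
Δ⁴: -72  -72  -72  -72
Fourth differences constant at -72.
-702 − 72 = -774;  -3782 − 774 = -4556;  -14875 − 4556 = -19431;  -47692 − 19431 = -67123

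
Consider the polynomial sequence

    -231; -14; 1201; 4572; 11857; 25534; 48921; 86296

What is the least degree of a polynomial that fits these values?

First differences: 217, 1215, 3371, 7285, 13677, 23387, 37375
Second differences: 998, 2156, 3914, 6392, 9710, 13988
Third differences: 1158, 1758, 2478, 3318, 4278
Fourth differences: 600, 720, 840, 960
Fifth differences: 120, 120, 120
The fifth differences are constant, so the polynomial has degree 5.

5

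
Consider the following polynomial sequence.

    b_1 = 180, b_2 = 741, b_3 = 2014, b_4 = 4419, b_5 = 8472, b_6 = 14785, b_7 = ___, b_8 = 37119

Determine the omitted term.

24066

Using the first 6 terms:
D1: 561, 1273, 2405, 4053, 6313
D2: 712, 1132, 1648, 2260
D3: 420, 516, 612
D4: 96, 96
Constant fourth difference = 96.
Extend forward: 612 + 96 = 708;  2260 + 708 = 2968;  6313 + 2968 = 9281;  14785 + 9281 = 24066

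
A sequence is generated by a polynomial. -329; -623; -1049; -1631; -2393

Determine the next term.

D1: -294  -426  -582  -762
D2: -132  -156  -180
D3: -24  -24
Constant third difference = -24, so extend:
-180 − 24 = -204;  -762 − 204 = -966;  -2393 − 966 = -3359

-3359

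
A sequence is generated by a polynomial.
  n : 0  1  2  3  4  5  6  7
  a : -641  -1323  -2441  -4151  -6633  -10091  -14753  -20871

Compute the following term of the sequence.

-682 , -1118 , -1710 , -2482 , -3458 , -4662 , -6118
-436 , -592 , -772 , -976 , -1204 , -1456
-156 , -180 , -204 , -228 , -252
-24 , -24 , -24 , -24
The fourth differences are constant (-24).
-252 − 24 = -276;  -1456 − 276 = -1732;  -6118 − 1732 = -7850;  -20871 − 7850 = -28721

-28721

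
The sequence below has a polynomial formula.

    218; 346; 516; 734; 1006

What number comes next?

1338

D1: 128, 170, 218, 272
D2: 42, 48, 54
D3: 6, 6
Third differences constant at 6.
54 + 6 = 60;  272 + 60 = 332;  1006 + 332 = 1338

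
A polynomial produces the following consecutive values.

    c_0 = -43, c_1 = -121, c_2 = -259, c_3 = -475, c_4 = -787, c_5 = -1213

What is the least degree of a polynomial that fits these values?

3

-78, -138, -216, -312, -426
-60, -78, -96, -114
-18, -18, -18
The third differences are constant, so the polynomial has degree 3.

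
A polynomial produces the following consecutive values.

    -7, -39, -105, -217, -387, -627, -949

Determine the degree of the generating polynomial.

3

D1: -32, -66, -112, -170, -240, -322
D2: -34, -46, -58, -70, -82
D3: -12, -12, -12, -12
The third differences are constant, so the polynomial has degree 3.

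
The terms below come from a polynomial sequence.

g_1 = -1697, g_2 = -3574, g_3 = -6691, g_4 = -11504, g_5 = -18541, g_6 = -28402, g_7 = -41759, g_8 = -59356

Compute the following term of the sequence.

D1: -1877, -3117, -4813, -7037, -9861, -13357, -17597
D2: -1240, -1696, -2224, -2824, -3496, -4240
D3: -456, -528, -600, -672, -744
D4: -72, -72, -72, -72
Fourth differences constant at -72.
-744 − 72 = -816;  -4240 − 816 = -5056;  -17597 − 5056 = -22653;  -59356 − 22653 = -82009

-82009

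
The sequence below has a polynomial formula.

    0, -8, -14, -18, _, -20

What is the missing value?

-20

Using the first 4 terms:
Δ: -8  -6  -4
Δ²: 2  2
Constant second difference = 2.
Extend forward: -4 + 2 = -2;  -18 − 2 = -20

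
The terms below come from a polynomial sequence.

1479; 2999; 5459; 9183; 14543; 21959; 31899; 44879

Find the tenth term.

82263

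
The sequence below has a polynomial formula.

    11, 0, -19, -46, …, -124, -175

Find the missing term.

Using the first 4 terms:
Δ: -11, -19, -27
Δ²: -8, -8
Constant second difference = -8.
Extend forward: -27 − 8 = -35;  -46 − 35 = -81

-81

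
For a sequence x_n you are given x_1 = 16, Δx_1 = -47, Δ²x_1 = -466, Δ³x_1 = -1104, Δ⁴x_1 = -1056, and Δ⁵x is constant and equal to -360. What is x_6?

-21559

Build the table forward from the leading diagonal:
D5: -360  -360  -360  -360  -360  -360
D4: -1056  -1416  -1776  -2136  -2496  -2856
D3: -1104  -2160  -3576  -5352  -7488  -9984
D2: -466  -1570  -3730  -7306  -12658  -20146
D1: -47  -513  -2083  -5813  -13119  -25777
x: 16  -31  -544  -2627  -8440  -21559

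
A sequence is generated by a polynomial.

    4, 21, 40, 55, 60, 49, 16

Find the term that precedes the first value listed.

-5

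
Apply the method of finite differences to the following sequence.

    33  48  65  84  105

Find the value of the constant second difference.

2

First differences: 15, 17, 19, 21
Second differences: 2, 2, 2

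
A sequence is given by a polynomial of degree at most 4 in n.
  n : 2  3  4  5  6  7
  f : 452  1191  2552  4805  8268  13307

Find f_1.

First differences: 739  1361  2253  3463  5039
Second differences: 622  892  1210  1576
Third differences: 270  318  366
Fourth differences: 48  48
The fourth differences are constant at 48.
Work back: 270 − 48 = 222;  622 − 222 = 400;  739 − 400 = 339;  452 − 339 = 113

113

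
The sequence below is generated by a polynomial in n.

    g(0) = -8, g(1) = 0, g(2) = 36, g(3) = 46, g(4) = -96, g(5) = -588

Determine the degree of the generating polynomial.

4

First differences: 8, 36, 10, -142, -492
Second differences: 28, -26, -152, -350
Third differences: -54, -126, -198
Fourth differences: -72, -72
The fourth differences are constant, so the polynomial has degree 4.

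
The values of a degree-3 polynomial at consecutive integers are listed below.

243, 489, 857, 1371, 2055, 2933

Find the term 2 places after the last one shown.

5367

Δ: 246  368  514  684  878
Δ²: 122  146  170  194
Δ³: 24  24  24
The third differences are constant (24).
194 + 24 = 218;  878 + 218 = 1096;  2933 + 1096 = 4029
218 + 24 = 242;  1096 + 242 = 1338;  4029 + 1338 = 5367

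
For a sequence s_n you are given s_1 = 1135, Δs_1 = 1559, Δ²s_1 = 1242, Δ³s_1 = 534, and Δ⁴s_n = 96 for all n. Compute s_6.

Build the table forward from the leading diagonal:
Fourth differences: 96, 96, 96, 96, 96, 96
Third differences: 534, 630, 726, 822, 918, 1014
Second differences: 1242, 1776, 2406, 3132, 3954, 4872
First differences: 1559, 2801, 4577, 6983, 10115, 14069
s: 1135, 2694, 5495, 10072, 17055, 27170

27170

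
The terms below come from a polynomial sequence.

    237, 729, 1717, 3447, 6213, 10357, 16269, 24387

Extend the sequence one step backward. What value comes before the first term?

43

492, 988, 1730, 2766, 4144, 5912, 8118
496, 742, 1036, 1378, 1768, 2206
246, 294, 342, 390, 438
48, 48, 48, 48
The fourth differences are constant at 48.
Work back: 246 − 48 = 198;  496 − 198 = 298;  492 − 298 = 194;  237 − 194 = 43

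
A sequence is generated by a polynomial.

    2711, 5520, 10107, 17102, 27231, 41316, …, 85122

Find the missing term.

60275

Using the first 6 terms:
2809, 4587, 6995, 10129, 14085
1778, 2408, 3134, 3956
630, 726, 822
96, 96
Constant fourth difference = 96.
Extend forward: 822 + 96 = 918;  3956 + 918 = 4874;  14085 + 4874 = 18959;  41316 + 18959 = 60275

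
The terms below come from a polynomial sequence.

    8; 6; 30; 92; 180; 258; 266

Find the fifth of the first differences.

78

Δ: -2, 24, 62, 88, 78, 8
Δ²: 26, 38, 26, -10, -70
Δ³: 12, -12, -36, -60
Δ⁴: -24, -24, -24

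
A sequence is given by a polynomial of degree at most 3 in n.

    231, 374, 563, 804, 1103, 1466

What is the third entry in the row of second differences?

58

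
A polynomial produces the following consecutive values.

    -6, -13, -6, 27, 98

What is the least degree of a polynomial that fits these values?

First differences: -7, 7, 33, 71
Second differences: 14, 26, 38
Third differences: 12, 12
The third differences are constant, so the polynomial has degree 3.

3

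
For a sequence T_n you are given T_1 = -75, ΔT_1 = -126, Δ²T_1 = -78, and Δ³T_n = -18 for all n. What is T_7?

Build the table forward from the leading diagonal:
D3: -18, -18, -18, -18, -18, -18, -18
D2: -78, -96, -114, -132, -150, -168, -186
D1: -126, -204, -300, -414, -546, -696, -864
T: -75, -201, -405, -705, -1119, -1665, -2361

-2361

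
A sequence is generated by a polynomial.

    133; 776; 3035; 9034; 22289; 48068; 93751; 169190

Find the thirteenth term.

1555945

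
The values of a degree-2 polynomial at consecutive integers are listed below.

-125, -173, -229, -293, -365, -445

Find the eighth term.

Δ: -48  -56  -64  -72  -80
Δ²: -8  -8  -8  -8
Second differences constant at -8.
-80 − 8 = -88;  -445 − 88 = -533
-88 − 8 = -96;  -533 − 96 = -629

-629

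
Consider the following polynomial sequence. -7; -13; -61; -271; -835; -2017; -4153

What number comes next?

Δ: -6, -48, -210, -564, -1182, -2136
Δ²: -42, -162, -354, -618, -954
Δ³: -120, -192, -264, -336
Δ⁴: -72, -72, -72
Fourth differences constant at -72.
-336 − 72 = -408;  -954 − 408 = -1362;  -2136 − 1362 = -3498;  -4153 − 3498 = -7651

-7651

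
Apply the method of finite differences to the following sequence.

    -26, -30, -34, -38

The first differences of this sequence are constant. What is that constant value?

Δ: -4, -4, -4

-4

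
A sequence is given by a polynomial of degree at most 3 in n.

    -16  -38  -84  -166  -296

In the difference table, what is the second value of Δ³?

-12

First differences: -22, -46, -82, -130
Second differences: -24, -36, -48
Third differences: -12, -12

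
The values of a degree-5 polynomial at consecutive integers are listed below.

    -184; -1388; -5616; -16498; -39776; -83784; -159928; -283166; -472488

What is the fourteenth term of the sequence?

-3417728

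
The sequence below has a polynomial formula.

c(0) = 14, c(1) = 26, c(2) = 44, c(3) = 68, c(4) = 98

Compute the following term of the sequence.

Δ: 12 , 18 , 24 , 30
Δ²: 6 , 6 , 6
The second differences are constant (6).
30 + 6 = 36;  98 + 36 = 134

134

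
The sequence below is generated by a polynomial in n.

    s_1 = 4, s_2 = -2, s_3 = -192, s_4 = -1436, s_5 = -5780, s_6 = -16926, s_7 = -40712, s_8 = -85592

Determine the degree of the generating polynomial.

-6, -190, -1244, -4344, -11146, -23786, -44880
-184, -1054, -3100, -6802, -12640, -21094
-870, -2046, -3702, -5838, -8454
-1176, -1656, -2136, -2616
-480, -480, -480
The fifth differences are constant, so the polynomial has degree 5.

5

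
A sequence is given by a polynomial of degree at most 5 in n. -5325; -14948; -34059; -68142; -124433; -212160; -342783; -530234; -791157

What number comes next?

-1145148

D1: -9623, -19111, -34083, -56291, -87727, -130623, -187451, -260923
D2: -9488, -14972, -22208, -31436, -42896, -56828, -73472
D3: -5484, -7236, -9228, -11460, -13932, -16644
D4: -1752, -1992, -2232, -2472, -2712
D5: -240, -240, -240, -240
The fifth differences are constant (-240).
-2712 − 240 = -2952;  -16644 − 2952 = -19596;  -73472 − 19596 = -93068;  -260923 − 93068 = -353991;  -791157 − 353991 = -1145148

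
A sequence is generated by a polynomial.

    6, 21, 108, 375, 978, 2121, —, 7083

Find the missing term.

4056

Using the first 6 terms:
15  87  267  603  1143
72  180  336  540
108  156  204
48  48
Constant fourth difference = 48.
Extend forward: 204 + 48 = 252;  540 + 252 = 792;  1143 + 792 = 1935;  2121 + 1935 = 4056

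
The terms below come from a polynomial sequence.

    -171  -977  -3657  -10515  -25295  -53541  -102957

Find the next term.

-183767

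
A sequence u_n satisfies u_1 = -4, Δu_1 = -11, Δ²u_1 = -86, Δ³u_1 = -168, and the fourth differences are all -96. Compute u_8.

Build the table forward from the leading diagonal:
Δ⁴: -96, -96, -96, -96, -96, -96, -96, -96
Δ³: -168, -264, -360, -456, -552, -648, -744, -840
Δ²: -86, -254, -518, -878, -1334, -1886, -2534, -3278
Δ: -11, -97, -351, -869, -1747, -3081, -4967, -7501
u: -4, -15, -112, -463, -1332, -3079, -6160, -11127

-11127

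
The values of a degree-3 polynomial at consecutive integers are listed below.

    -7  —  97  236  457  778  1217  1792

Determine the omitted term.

Using the last 6 terms:
139  221  321  439  575
82  100  118  136
18  18  18
Constant third difference = 18.
Extend backward: 82 − 18 = 64;  139 − 64 = 75;  97 − 75 = 22

22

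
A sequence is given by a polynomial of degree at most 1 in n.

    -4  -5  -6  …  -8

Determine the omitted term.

-7

Using the first 3 terms:
-1, -1
Constant first difference = -1.
Extend forward: -6 − 1 = -7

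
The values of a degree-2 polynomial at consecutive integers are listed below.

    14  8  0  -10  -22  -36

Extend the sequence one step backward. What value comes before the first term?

18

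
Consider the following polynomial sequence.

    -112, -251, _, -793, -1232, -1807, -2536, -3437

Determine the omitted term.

Using the last 5 terms:
D1: -439, -575, -729, -901
D2: -136, -154, -172
D3: -18, -18
Constant third difference = -18.
Extend backward: -136 + 18 = -118;  -439 + 118 = -321;  -793 + 321 = -472

-472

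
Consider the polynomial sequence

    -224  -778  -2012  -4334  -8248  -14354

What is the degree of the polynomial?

First differences: -554, -1234, -2322, -3914, -6106
Second differences: -680, -1088, -1592, -2192
Third differences: -408, -504, -600
Fourth differences: -96, -96
The fourth differences are constant, so the polynomial has degree 4.

4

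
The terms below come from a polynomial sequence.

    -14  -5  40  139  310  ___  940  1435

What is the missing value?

571

Using the first 5 terms:
9, 45, 99, 171
36, 54, 72
18, 18
Constant third difference = 18.
Extend forward: 72 + 18 = 90;  171 + 90 = 261;  310 + 261 = 571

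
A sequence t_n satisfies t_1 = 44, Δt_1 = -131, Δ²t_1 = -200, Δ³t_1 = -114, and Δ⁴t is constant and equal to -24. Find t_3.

Build the table forward from the leading diagonal:
D4: -24  -24  -24
D3: -114  -138  -162
D2: -200  -314  -452
D1: -131  -331  -645
t: 44  -87  -418

-418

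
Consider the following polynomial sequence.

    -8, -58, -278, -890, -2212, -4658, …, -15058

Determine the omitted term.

Using the first 6 terms:
D1: -50  -220  -612  -1322  -2446
D2: -170  -392  -710  -1124
D3: -222  -318  -414
D4: -96  -96
Constant fourth difference = -96.
Extend forward: -414 − 96 = -510;  -1124 − 510 = -1634;  -2446 − 1634 = -4080;  -4658 − 4080 = -8738

-8738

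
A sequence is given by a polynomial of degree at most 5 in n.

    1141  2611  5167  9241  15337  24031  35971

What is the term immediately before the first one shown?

397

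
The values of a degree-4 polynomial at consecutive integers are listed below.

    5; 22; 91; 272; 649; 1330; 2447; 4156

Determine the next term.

D1: 17  69  181  377  681  1117  1709
D2: 52  112  196  304  436  592
D3: 60  84  108  132  156
D4: 24  24  24  24
Fourth differences constant at 24.
156 + 24 = 180;  592 + 180 = 772;  1709 + 772 = 2481;  4156 + 2481 = 6637

6637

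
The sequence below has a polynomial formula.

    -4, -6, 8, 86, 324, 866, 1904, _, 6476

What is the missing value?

3678

Using the first 7 terms:
D1: -2, 14, 78, 238, 542, 1038
D2: 16, 64, 160, 304, 496
D3: 48, 96, 144, 192
D4: 48, 48, 48
Constant fourth difference = 48.
Extend forward: 192 + 48 = 240;  496 + 240 = 736;  1038 + 736 = 1774;  1904 + 1774 = 3678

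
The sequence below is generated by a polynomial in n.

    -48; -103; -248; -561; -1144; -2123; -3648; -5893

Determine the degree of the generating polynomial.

4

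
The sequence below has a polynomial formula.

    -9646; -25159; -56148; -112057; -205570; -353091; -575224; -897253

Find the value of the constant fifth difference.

-480

Δ: -15513, -30989, -55909, -93513, -147521, -222133, -322029
Δ²: -15476, -24920, -37604, -54008, -74612, -99896
Δ³: -9444, -12684, -16404, -20604, -25284
Δ⁴: -3240, -3720, -4200, -4680
Δ⁵: -480, -480, -480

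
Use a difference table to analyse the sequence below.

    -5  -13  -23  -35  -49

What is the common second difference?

First differences: -8, -10, -12, -14
Second differences: -2, -2, -2

-2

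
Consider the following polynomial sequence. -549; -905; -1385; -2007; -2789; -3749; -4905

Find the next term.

D1: -356, -480, -622, -782, -960, -1156
D2: -124, -142, -160, -178, -196
D3: -18, -18, -18, -18
The third differences are constant (-18).
-196 − 18 = -214;  -1156 − 214 = -1370;  -4905 − 1370 = -6275

-6275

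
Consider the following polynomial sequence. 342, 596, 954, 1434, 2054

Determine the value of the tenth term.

7884

254 , 358 , 480 , 620
104 , 122 , 140
18 , 18
The third differences are constant (18).
140 + 18 = 158;  620 + 158 = 778;  2054 + 778 = 2832
158 + 18 = 176;  778 + 176 = 954;  2832 + 954 = 3786
176 + 18 = 194;  954 + 194 = 1148;  3786 + 1148 = 4934
194 + 18 = 212;  1148 + 212 = 1360;  4934 + 1360 = 6294
212 + 18 = 230;  1360 + 230 = 1590;  6294 + 1590 = 7884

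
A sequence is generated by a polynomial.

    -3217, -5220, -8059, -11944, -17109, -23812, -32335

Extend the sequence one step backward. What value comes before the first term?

-1864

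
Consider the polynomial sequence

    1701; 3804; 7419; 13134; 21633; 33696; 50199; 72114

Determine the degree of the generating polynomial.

D1: 2103, 3615, 5715, 8499, 12063, 16503, 21915
D2: 1512, 2100, 2784, 3564, 4440, 5412
D3: 588, 684, 780, 876, 972
D4: 96, 96, 96, 96
The fourth differences are constant, so the polynomial has degree 4.

4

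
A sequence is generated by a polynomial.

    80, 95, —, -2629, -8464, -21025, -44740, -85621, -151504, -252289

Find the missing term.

-436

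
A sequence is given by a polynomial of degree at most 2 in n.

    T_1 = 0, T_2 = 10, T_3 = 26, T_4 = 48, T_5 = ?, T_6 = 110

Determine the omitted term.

Using the first 4 terms:
10  16  22
6  6
Constant second difference = 6.
Extend forward: 22 + 6 = 28;  48 + 28 = 76

76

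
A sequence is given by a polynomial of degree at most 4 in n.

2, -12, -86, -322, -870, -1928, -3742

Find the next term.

D1: -14  -74  -236  -548  -1058  -1814
D2: -60  -162  -312  -510  -756
D3: -102  -150  -198  -246
D4: -48  -48  -48
Constant fourth difference = -48, so extend:
-246 − 48 = -294;  -756 − 294 = -1050;  -1814 − 1050 = -2864;  -3742 − 2864 = -6606

-6606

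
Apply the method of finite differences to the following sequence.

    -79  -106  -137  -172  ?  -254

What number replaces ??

-211

Using the first 4 terms:
D1: -27, -31, -35
D2: -4, -4
Constant second difference = -4.
Extend forward: -35 − 4 = -39;  -172 − 39 = -211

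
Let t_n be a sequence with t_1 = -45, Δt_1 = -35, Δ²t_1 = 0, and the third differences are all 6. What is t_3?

Build the table forward from the leading diagonal:
Δ³: 6  6  6
Δ²: 0  6  12
Δ: -35  -35  -29
t: -45  -80  -115

-115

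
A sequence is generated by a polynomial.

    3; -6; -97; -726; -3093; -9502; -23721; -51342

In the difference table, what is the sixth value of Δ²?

-13402

D1: -9, -91, -629, -2367, -6409, -14219, -27621
D2: -82, -538, -1738, -4042, -7810, -13402
D3: -456, -1200, -2304, -3768, -5592
D4: -744, -1104, -1464, -1824
D5: -360, -360, -360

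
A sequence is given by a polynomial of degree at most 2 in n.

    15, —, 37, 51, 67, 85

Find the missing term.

25

Using the last 4 terms:
First differences: 14, 16, 18
Second differences: 2, 2
Constant second difference = 2.
Extend backward: 14 − 2 = 12;  37 − 12 = 25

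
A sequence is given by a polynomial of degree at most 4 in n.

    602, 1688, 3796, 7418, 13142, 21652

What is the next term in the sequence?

33728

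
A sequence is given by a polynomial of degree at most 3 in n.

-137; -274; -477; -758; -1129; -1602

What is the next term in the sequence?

-2189

D1: -137, -203, -281, -371, -473
D2: -66, -78, -90, -102
D3: -12, -12, -12
Constant third difference = -12, so extend:
-102 − 12 = -114;  -473 − 114 = -587;  -1602 − 587 = -2189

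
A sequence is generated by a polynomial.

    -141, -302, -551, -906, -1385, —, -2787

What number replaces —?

Using the first 5 terms:
Δ: -161, -249, -355, -479
Δ²: -88, -106, -124
Δ³: -18, -18
Constant third difference = -18.
Extend forward: -124 − 18 = -142;  -479 − 142 = -621;  -1385 − 621 = -2006

-2006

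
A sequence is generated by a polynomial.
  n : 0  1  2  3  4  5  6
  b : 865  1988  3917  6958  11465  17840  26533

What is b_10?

95165

D1: 1123  1929  3041  4507  6375  8693
D2: 806  1112  1466  1868  2318
D3: 306  354  402  450
D4: 48  48  48
The fourth differences are constant (48).
450 + 48 = 498;  2318 + 498 = 2816;  8693 + 2816 = 11509;  26533 + 11509 = 38042
498 + 48 = 546;  2816 + 546 = 3362;  11509 + 3362 = 14871;  38042 + 14871 = 52913
546 + 48 = 594;  3362 + 594 = 3956;  14871 + 3956 = 18827;  52913 + 18827 = 71740
594 + 48 = 642;  3956 + 642 = 4598;  18827 + 4598 = 23425;  71740 + 23425 = 95165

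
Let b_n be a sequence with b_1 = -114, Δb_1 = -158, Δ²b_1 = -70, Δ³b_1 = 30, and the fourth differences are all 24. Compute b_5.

-1022

Build the table forward from the leading diagonal:
D4: 24  24  24  24  24
D3: 30  54  78  102  126
D2: -70  -40  14  92  194
D1: -158  -228  -268  -254  -162
b: -114  -272  -500  -768  -1022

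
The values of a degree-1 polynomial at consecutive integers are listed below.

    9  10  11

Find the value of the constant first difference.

1

Δ: 1, 1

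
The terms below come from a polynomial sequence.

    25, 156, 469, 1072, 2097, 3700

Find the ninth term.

13897

D1: 131  313  603  1025  1603
D2: 182  290  422  578
D3: 108  132  156
D4: 24  24
The fourth differences are constant (24).
156 + 24 = 180;  578 + 180 = 758;  1603 + 758 = 2361;  3700 + 2361 = 6061
180 + 24 = 204;  758 + 204 = 962;  2361 + 962 = 3323;  6061 + 3323 = 9384
204 + 24 = 228;  962 + 228 = 1190;  3323 + 1190 = 4513;  9384 + 4513 = 13897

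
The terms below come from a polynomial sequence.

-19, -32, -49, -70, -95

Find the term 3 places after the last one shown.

First differences: -13, -17, -21, -25
Second differences: -4, -4, -4
Constant second difference = -4, so extend:
-25 − 4 = -29;  -95 − 29 = -124
-29 − 4 = -33;  -124 − 33 = -157
-33 − 4 = -37;  -157 − 37 = -194

-194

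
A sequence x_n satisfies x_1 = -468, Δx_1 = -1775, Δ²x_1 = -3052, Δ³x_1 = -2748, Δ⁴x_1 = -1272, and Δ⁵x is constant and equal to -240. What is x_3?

-7070

Build the table forward from the leading diagonal:
D5: -240, -240, -240
D4: -1272, -1512, -1752
D3: -2748, -4020, -5532
D2: -3052, -5800, -9820
D1: -1775, -4827, -10627
x: -468, -2243, -7070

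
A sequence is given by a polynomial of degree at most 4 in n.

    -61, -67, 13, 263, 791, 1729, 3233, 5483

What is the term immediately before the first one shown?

-29

Δ: -6  80  250  528  938  1504  2250
Δ²: 86  170  278  410  566  746
Δ³: 84  108  132  156  180
Δ⁴: 24  24  24  24
The fourth differences are constant at 24.
Work back: 84 − 24 = 60;  86 − 60 = 26;  -6 − 26 = -32;  -61 + 32 = -29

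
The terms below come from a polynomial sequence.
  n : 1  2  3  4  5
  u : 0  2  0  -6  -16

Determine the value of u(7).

-48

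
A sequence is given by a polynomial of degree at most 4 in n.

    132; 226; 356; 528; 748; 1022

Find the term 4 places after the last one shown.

D1: 94, 130, 172, 220, 274
D2: 36, 42, 48, 54
D3: 6, 6, 6
Constant third difference = 6, so extend:
54 + 6 = 60;  274 + 60 = 334;  1022 + 334 = 1356
60 + 6 = 66;  334 + 66 = 400;  1356 + 400 = 1756
66 + 6 = 72;  400 + 72 = 472;  1756 + 472 = 2228
72 + 6 = 78;  472 + 78 = 550;  2228 + 550 = 2778

2778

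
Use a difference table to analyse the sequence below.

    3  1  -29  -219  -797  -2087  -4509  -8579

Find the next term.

First differences: -2  -30  -190  -578  -1290  -2422  -4070
Second differences: -28  -160  -388  -712  -1132  -1648
Third differences: -132  -228  -324  -420  -516
Fourth differences: -96  -96  -96  -96
Constant fourth difference = -96, so extend:
-516 − 96 = -612;  -1648 − 612 = -2260;  -4070 − 2260 = -6330;  -8579 − 6330 = -14909

-14909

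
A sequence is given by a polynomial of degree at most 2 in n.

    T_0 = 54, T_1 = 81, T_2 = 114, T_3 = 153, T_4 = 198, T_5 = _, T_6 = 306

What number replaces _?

Using the first 5 terms:
First differences: 27, 33, 39, 45
Second differences: 6, 6, 6
Constant second difference = 6.
Extend forward: 45 + 6 = 51;  198 + 51 = 249

249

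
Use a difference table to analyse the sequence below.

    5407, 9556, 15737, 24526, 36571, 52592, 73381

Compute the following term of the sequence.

Δ: 4149, 6181, 8789, 12045, 16021, 20789
Δ²: 2032, 2608, 3256, 3976, 4768
Δ³: 576, 648, 720, 792
Δ⁴: 72, 72, 72
Fourth differences constant at 72.
792 + 72 = 864;  4768 + 864 = 5632;  20789 + 5632 = 26421;  73381 + 26421 = 99802

99802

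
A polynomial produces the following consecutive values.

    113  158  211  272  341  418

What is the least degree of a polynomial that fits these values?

Δ: 45, 53, 61, 69, 77
Δ²: 8, 8, 8, 8
The second differences are constant, so the polynomial has degree 2.

2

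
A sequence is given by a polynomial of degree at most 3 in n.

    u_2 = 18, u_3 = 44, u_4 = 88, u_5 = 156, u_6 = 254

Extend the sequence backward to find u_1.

4

Δ: 26  44  68  98
Δ²: 18  24  30
Δ³: 6  6
The third differences are constant at 6.
Work back: 18 − 6 = 12;  26 − 12 = 14;  18 − 14 = 4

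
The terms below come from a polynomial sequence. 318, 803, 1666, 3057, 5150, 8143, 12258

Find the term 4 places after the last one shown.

45218

485  863  1391  2093  2993  4115
378  528  702  900  1122
150  174  198  222
24  24  24
Constant fourth difference = 24, so extend:
222 + 24 = 246;  1122 + 246 = 1368;  4115 + 1368 = 5483;  12258 + 5483 = 17741
246 + 24 = 270;  1368 + 270 = 1638;  5483 + 1638 = 7121;  17741 + 7121 = 24862
270 + 24 = 294;  1638 + 294 = 1932;  7121 + 1932 = 9053;  24862 + 9053 = 33915
294 + 24 = 318;  1932 + 318 = 2250;  9053 + 2250 = 11303;  33915 + 11303 = 45218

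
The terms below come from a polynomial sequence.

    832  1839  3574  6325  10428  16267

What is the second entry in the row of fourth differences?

D1: 1007, 1735, 2751, 4103, 5839
D2: 728, 1016, 1352, 1736
D3: 288, 336, 384
D4: 48, 48

48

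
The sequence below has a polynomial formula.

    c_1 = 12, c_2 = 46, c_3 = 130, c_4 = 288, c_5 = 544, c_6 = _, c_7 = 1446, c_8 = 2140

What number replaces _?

Using the first 5 terms:
D1: 34  84  158  256
D2: 50  74  98
D3: 24  24
Constant third difference = 24.
Extend forward: 98 + 24 = 122;  256 + 122 = 378;  544 + 378 = 922

922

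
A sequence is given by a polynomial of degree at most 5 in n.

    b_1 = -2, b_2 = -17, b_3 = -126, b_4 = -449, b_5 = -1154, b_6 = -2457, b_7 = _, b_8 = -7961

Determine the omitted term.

Using the first 6 terms:
First differences: -15  -109  -323  -705  -1303
Second differences: -94  -214  -382  -598
Third differences: -120  -168  -216
Fourth differences: -48  -48
Constant fourth difference = -48.
Extend forward: -216 − 48 = -264;  -598 − 264 = -862;  -1303 − 862 = -2165;  -2457 − 2165 = -4622

-4622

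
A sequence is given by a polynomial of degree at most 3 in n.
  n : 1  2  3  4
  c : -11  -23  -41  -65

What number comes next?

-95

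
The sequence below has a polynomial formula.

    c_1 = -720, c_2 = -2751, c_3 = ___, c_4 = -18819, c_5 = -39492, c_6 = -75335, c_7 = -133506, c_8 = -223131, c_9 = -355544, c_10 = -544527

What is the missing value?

-7886

Using the last 7 terms:
First differences: -20673, -35843, -58171, -89625, -132413, -188983
Second differences: -15170, -22328, -31454, -42788, -56570
Third differences: -7158, -9126, -11334, -13782
Fourth differences: -1968, -2208, -2448
Fifth differences: -240, -240
Constant fifth difference = -240.
Extend backward: -1968 + 240 = -1728;  -7158 + 1728 = -5430;  -15170 + 5430 = -9740;  -20673 + 9740 = -10933;  -18819 + 10933 = -7886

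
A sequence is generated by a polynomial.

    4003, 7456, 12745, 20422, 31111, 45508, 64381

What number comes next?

88570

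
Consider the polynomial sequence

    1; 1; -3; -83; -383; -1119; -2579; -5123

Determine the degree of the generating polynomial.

4

0, -4, -80, -300, -736, -1460, -2544
-4, -76, -220, -436, -724, -1084
-72, -144, -216, -288, -360
-72, -72, -72, -72
The fourth differences are constant, so the polynomial has degree 4.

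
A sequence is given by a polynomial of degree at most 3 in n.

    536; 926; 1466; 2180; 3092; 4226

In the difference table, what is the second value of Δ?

540

D1: 390, 540, 714, 912, 1134
D2: 150, 174, 198, 222
D3: 24, 24, 24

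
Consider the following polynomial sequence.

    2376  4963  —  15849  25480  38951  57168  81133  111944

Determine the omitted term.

Using the last 6 terms:
First differences: 9631  13471  18217  23965  30811
Second differences: 3840  4746  5748  6846
Third differences: 906  1002  1098
Fourth differences: 96  96
Constant fourth difference = 96.
Extend backward: 906 − 96 = 810;  3840 − 810 = 3030;  9631 − 3030 = 6601;  15849 − 6601 = 9248

9248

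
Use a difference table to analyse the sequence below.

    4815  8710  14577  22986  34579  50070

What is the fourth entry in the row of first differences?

Δ: 3895, 5867, 8409, 11593, 15491
Δ²: 1972, 2542, 3184, 3898
Δ³: 570, 642, 714
Δ⁴: 72, 72

11593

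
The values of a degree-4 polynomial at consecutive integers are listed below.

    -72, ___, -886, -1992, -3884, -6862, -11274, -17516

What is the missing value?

Using the last 6 terms:
First differences: -1106, -1892, -2978, -4412, -6242
Second differences: -786, -1086, -1434, -1830
Third differences: -300, -348, -396
Fourth differences: -48, -48
Constant fourth difference = -48.
Extend backward: -300 + 48 = -252;  -786 + 252 = -534;  -1106 + 534 = -572;  -886 + 572 = -314

-314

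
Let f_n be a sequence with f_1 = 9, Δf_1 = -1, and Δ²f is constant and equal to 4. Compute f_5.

Build the table forward from the leading diagonal:
Δ²: 4  4  4  4  4
Δ: -1  3  7  11  15
f: 9  8  11  18  29

29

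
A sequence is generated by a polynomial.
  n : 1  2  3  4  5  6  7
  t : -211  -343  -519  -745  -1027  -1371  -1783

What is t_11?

First differences: -132, -176, -226, -282, -344, -412
Second differences: -44, -50, -56, -62, -68
Third differences: -6, -6, -6, -6
The third differences are constant (-6).
-68 − 6 = -74;  -412 − 74 = -486;  -1783 − 486 = -2269
-74 − 6 = -80;  -486 − 80 = -566;  -2269 − 566 = -2835
-80 − 6 = -86;  -566 − 86 = -652;  -2835 − 652 = -3487
-86 − 6 = -92;  -652 − 92 = -744;  -3487 − 744 = -4231

-4231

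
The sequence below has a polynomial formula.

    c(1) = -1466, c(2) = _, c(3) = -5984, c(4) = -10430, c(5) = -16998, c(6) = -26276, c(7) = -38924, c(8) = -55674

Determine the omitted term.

-3144

Using the last 6 terms:
First differences: -4446  -6568  -9278  -12648  -16750
Second differences: -2122  -2710  -3370  -4102
Third differences: -588  -660  -732
Fourth differences: -72  -72
Constant fourth difference = -72.
Extend backward: -588 + 72 = -516;  -2122 + 516 = -1606;  -4446 + 1606 = -2840;  -5984 + 2840 = -3144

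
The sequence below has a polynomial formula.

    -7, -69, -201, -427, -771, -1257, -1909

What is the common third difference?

-24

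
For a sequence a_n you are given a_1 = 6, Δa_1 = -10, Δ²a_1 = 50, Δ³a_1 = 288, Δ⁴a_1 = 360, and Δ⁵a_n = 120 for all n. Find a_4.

Build the table forward from the leading diagonal:
Δ⁵: 120, 120, 120, 120
Δ⁴: 360, 480, 600, 720
Δ³: 288, 648, 1128, 1728
Δ²: 50, 338, 986, 2114
Δ: -10, 40, 378, 1364
a: 6, -4, 36, 414

414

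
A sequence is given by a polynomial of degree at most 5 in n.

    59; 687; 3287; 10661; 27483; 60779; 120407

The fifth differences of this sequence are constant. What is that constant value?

480

D1: 628, 2600, 7374, 16822, 33296, 59628
D2: 1972, 4774, 9448, 16474, 26332
D3: 2802, 4674, 7026, 9858
D4: 1872, 2352, 2832
D5: 480, 480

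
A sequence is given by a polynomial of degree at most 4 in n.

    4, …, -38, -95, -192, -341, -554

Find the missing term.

-9

Using the last 5 terms:
First differences: -57, -97, -149, -213
Second differences: -40, -52, -64
Third differences: -12, -12
Constant third difference = -12.
Extend backward: -40 + 12 = -28;  -57 + 28 = -29;  -38 + 29 = -9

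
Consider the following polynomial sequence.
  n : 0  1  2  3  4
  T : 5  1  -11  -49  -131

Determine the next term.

-275

First differences: -4, -12, -38, -82
Second differences: -8, -26, -44
Third differences: -18, -18
The third differences are constant (-18).
-44 − 18 = -62;  -82 − 62 = -144;  -131 − 144 = -275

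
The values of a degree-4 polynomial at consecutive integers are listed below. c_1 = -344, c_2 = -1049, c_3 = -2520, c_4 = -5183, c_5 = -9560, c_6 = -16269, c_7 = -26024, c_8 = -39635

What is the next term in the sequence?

-58008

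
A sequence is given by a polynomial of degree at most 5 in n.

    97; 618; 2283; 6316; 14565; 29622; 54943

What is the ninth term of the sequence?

155241

Δ: 521 , 1665 , 4033 , 8249 , 15057 , 25321
Δ²: 1144 , 2368 , 4216 , 6808 , 10264
Δ³: 1224 , 1848 , 2592 , 3456
Δ⁴: 624 , 744 , 864
Δ⁵: 120 , 120
Constant fifth difference = 120, so extend:
864 + 120 = 984;  3456 + 984 = 4440;  10264 + 4440 = 14704;  25321 + 14704 = 40025;  54943 + 40025 = 94968
984 + 120 = 1104;  4440 + 1104 = 5544;  14704 + 5544 = 20248;  40025 + 20248 = 60273;  94968 + 60273 = 155241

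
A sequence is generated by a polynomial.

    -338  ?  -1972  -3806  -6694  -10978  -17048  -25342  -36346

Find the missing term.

Using the last 7 terms:
Δ: -1834  -2888  -4284  -6070  -8294  -11004
Δ²: -1054  -1396  -1786  -2224  -2710
Δ³: -342  -390  -438  -486
Δ⁴: -48  -48  -48
Constant fourth difference = -48.
Extend backward: -342 + 48 = -294;  -1054 + 294 = -760;  -1834 + 760 = -1074;  -1972 + 1074 = -898

-898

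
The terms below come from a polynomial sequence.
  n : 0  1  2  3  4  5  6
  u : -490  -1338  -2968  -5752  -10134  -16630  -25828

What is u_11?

D1: -848  -1630  -2784  -4382  -6496  -9198
D2: -782  -1154  -1598  -2114  -2702
D3: -372  -444  -516  -588
D4: -72  -72  -72
Fourth differences constant at -72.
-588 − 72 = -660;  -2702 − 660 = -3362;  -9198 − 3362 = -12560;  -25828 − 12560 = -38388
-660 − 72 = -732;  -3362 − 732 = -4094;  -12560 − 4094 = -16654;  -38388 − 16654 = -55042
-732 − 72 = -804;  -4094 − 804 = -4898;  -16654 − 4898 = -21552;  -55042 − 21552 = -76594
-804 − 72 = -876;  -4898 − 876 = -5774;  -21552 − 5774 = -27326;  -76594 − 27326 = -103920
-876 − 72 = -948;  -5774 − 948 = -6722;  -27326 − 6722 = -34048;  -103920 − 34048 = -137968

-137968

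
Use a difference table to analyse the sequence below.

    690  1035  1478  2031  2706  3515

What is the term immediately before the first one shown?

D1: 345  443  553  675  809
D2: 98  110  122  134
D3: 12  12  12
The third differences are constant at 12.
Work back: 98 − 12 = 86;  345 − 86 = 259;  690 − 259 = 431

431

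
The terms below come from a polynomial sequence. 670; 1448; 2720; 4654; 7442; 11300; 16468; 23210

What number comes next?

31814

D1: 778, 1272, 1934, 2788, 3858, 5168, 6742
D2: 494, 662, 854, 1070, 1310, 1574
D3: 168, 192, 216, 240, 264
D4: 24, 24, 24, 24
The fourth differences are constant (24).
264 + 24 = 288;  1574 + 288 = 1862;  6742 + 1862 = 8604;  23210 + 8604 = 31814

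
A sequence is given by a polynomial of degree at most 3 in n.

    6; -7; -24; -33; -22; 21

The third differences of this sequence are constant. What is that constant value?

12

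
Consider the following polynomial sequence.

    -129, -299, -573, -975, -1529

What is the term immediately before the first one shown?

-39

First differences: -170  -274  -402  -554
Second differences: -104  -128  -152
Third differences: -24  -24
The third differences are constant at -24.
Work back: -104 + 24 = -80;  -170 + 80 = -90;  -129 + 90 = -39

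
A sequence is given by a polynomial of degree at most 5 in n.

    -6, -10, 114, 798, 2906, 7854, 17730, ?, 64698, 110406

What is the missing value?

Using the first 7 terms:
First differences: -4  124  684  2108  4948  9876
Second differences: 128  560  1424  2840  4928
Third differences: 432  864  1416  2088
Fourth differences: 432  552  672
Fifth differences: 120  120
Constant fifth difference = 120.
Extend forward: 672 + 120 = 792;  2088 + 792 = 2880;  4928 + 2880 = 7808;  9876 + 7808 = 17684;  17730 + 17684 = 35414

35414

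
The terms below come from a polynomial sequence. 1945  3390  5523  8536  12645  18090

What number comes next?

25135

Δ: 1445, 2133, 3013, 4109, 5445
Δ²: 688, 880, 1096, 1336
Δ³: 192, 216, 240
Δ⁴: 24, 24
Fourth differences constant at 24.
240 + 24 = 264;  1336 + 264 = 1600;  5445 + 1600 = 7045;  18090 + 7045 = 25135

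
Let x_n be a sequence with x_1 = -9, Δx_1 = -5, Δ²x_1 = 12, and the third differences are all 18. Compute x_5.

115

Build the table forward from the leading diagonal:
Δ³: 18, 18, 18, 18, 18
Δ²: 12, 30, 48, 66, 84
Δ: -5, 7, 37, 85, 151
x: -9, -14, -7, 30, 115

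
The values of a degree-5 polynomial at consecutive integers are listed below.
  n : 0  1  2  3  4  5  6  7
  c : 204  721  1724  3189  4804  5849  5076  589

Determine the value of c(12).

-204396

D1: 517, 1003, 1465, 1615, 1045, -773, -4487
D2: 486, 462, 150, -570, -1818, -3714
D3: -24, -312, -720, -1248, -1896
D4: -288, -408, -528, -648
D5: -120, -120, -120
Constant fifth difference = -120, so extend:
-648 − 120 = -768;  -1896 − 768 = -2664;  -3714 − 2664 = -6378;  -4487 − 6378 = -10865;  589 − 10865 = -10276
-768 − 120 = -888;  -2664 − 888 = -3552;  -6378 − 3552 = -9930;  -10865 − 9930 = -20795;  -10276 − 20795 = -31071
-888 − 120 = -1008;  -3552 − 1008 = -4560;  -9930 − 4560 = -14490;  -20795 − 14490 = -35285;  -31071 − 35285 = -66356
-1008 − 120 = -1128;  -4560 − 1128 = -5688;  -14490 − 5688 = -20178;  -35285 − 20178 = -55463;  -66356 − 55463 = -121819
-1128 − 120 = -1248;  -5688 − 1248 = -6936;  -20178 − 6936 = -27114;  -55463 − 27114 = -82577;  -121819 − 82577 = -204396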